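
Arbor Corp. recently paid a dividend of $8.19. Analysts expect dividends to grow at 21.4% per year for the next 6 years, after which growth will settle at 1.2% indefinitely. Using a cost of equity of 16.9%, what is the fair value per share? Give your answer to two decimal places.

$122.42

Two-stage DDM. Project D₁…D_6 at 0.214, terminal growth 0.012, discount at r = 0.169.
D_1 = 9.9427
D_2 = 12.0704
D_3 = 14.6535
D_4 = 17.7893
D_5 = 21.5962
D_6 = 26.2178
Terminal value at t=6: TV = D_7/(r−g) = 26.5324/(0.169−0.012) = 168.9962
P₀ = 9.9427/(1+0.169)^1 + 12.0704/(1+0.169)^2 + 14.6535/(1+0.169)^3 + 17.7893/(1+0.169)^4 + 21.5962/(1+0.169)^5 + 26.2178/(1+0.169)^6 + 168.9962/(1+0.169)^6 = 122.4223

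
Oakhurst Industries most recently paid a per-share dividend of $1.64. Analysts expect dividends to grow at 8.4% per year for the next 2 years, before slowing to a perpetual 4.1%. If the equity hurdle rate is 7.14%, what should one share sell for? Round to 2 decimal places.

Two-stage DDM. Project D₁…D_2 at 0.084, terminal growth 0.041, discount at r = 0.0714.
D_1 = 1.7778
D_2 = 1.9271
Terminal value at t=2: TV = D_3/(r−g) = 2.0061/(0.0714−0.041) = 65.9902
P₀ = 1.7778/(1+0.0714)^1 + 1.9271/(1+0.0714)^2 + 65.9902/(1+0.0714)^2 = 60.8260

$60.83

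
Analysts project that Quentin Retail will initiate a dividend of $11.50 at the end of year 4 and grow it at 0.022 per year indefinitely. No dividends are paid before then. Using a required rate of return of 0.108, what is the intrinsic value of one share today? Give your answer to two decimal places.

Deferred-dividend DDM. At t=3 the remaining stream is a growing perpetuity with first payment D_4 = 11.50.
V_3 = D_4/(r−g) = 11.50/(0.108−0.022) = 133.7209
P₀ = V_3/(1+r)^3 = 133.7209/(1+0.108)^3 = 98.3060

$98.31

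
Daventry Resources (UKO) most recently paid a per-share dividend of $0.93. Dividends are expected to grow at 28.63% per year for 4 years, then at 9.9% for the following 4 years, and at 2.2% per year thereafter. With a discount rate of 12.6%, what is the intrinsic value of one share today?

Three-stage DDM. Project D₁…D_8; terminal Gordon value at t=8 with g = 0.022; discount at r = 0.126.
D_1 = 1.1963
D_2 = 1.5387
D_3 = 1.9793
D_4 = 2.5460
D_5 = 2.7980
D_6 = 3.0750
D_7 = 3.3794
D_8 = 3.7140
TV_8 = 3.7957/(0.126−0.022) = 36.4973
P₀ = Σ Dₜ/(1+r)ᵗ + TV_8/(1+r)^8 = 25.3345

$25.33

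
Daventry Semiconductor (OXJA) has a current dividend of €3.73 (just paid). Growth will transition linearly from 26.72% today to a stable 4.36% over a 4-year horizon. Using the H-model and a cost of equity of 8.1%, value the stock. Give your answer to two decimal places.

H-model: P₀ = D₀[(1+g_L) + H(g_S−g_L)]/(r−g_L), with H = 4/2 = 2.
P₀ = 3.73 × [(1+0.0436) + 2×(0.2672−0.0436)] / (0.081−0.0436)
   = 3.73 × 1.4908 / 0.0374 = 148.6814

€148.68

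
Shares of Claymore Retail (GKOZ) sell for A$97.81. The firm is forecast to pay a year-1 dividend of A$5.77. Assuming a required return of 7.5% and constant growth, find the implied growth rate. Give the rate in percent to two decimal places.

From P₀ = D₁/(r − g), the implied growth is g = r − D₁/P₀.
g = 0.075 − 5.77/97.81 = 0.075 − 0.05899 = 0.01601

1.60%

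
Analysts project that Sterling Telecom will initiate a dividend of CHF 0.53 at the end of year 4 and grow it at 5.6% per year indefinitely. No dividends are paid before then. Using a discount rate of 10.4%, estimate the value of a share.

CHF 8.21

Deferred-dividend DDM. At t=3 the remaining stream is a growing perpetuity with first payment D_4 = 0.53.
V_3 = D_4/(r−g) = 0.53/(0.104−0.056) = 11.0417
P₀ = V_3/(1+r)^3 = 11.0417/(1+0.104)^3 = 8.2059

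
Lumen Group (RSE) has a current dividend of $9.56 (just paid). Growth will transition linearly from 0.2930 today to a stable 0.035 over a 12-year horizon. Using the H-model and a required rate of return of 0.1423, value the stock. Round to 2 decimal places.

H-model: P₀ = D₀[(1+g_L) + H(g_S−g_L)]/(r−g_L), with H = 12/2 = 6.
P₀ = 9.56 × [(1+0.035) + 6×(0.293−0.035)] / (0.1423−0.035)
   = 9.56 × 2.5830 / 0.1073 = 230.1349

$230.13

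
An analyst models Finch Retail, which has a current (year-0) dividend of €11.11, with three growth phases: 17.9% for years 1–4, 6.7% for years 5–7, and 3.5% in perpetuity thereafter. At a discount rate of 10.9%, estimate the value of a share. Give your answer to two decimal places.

€268.13

Three-stage DDM. Project D₁…D_7; terminal Gordon value at t=7 with g = 0.035; discount at r = 0.109.
D_1 = 13.0987
D_2 = 15.4434
D_3 = 18.2077
D_4 = 21.4669
D_5 = 22.9052
D_6 = 24.4398
D_7 = 26.0773
TV_7 = 26.9900/(0.109−0.035) = 364.7297
P₀ = Σ Dₜ/(1+r)ᵗ + TV_7/(1+r)^7 = 268.1281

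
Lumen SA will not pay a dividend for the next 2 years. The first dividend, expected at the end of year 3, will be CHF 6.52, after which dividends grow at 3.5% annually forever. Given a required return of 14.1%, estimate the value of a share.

Deferred-dividend DDM. At t=2 the remaining stream is a growing perpetuity with first payment D_3 = 6.52.
V_2 = D_3/(r−g) = 6.52/(0.141−0.035) = 61.5094
P₀ = V_2/(1+r)^2 = 61.5094/(1+0.141)^2 = 47.2466

CHF 47.25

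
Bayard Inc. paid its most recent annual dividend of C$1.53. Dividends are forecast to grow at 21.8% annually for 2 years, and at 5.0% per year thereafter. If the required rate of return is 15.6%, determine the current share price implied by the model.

C$20.14

Two-stage DDM. Project D₁…D_2 at 0.218, terminal growth 0.05, discount at r = 0.156.
D_1 = 1.8635
D_2 = 2.2698
Terminal value at t=2: TV = D_3/(r−g) = 2.3833/(0.156−0.05) = 22.4838
P₀ = 1.8635/(1+0.156)^1 + 2.2698/(1+0.156)^2 + 22.4838/(1+0.156)^2 = 20.1355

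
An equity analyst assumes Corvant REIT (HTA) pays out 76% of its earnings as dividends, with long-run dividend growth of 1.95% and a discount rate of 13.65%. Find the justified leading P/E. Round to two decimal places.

Justified leading P/E = b/(r−g) = 0.76/(0.1365−0.0195) = 6.4957

6.50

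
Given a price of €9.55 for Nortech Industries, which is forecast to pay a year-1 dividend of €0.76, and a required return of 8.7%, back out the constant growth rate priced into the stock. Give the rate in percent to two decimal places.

0.74%

From P₀ = D₁/(r − g), the implied growth is g = r − D₁/P₀.
g = 0.087 − 0.76/9.55 = 0.087 − 0.07958 = 0.00742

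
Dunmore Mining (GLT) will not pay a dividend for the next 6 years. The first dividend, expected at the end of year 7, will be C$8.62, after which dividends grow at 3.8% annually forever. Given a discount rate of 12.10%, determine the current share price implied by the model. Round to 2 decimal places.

C$52.34

Deferred-dividend DDM. At t=6 the remaining stream is a growing perpetuity with first payment D_7 = 8.62.
V_6 = D_7/(r−g) = 8.62/(0.121−0.038) = 103.8554
P₀ = V_6/(1+r)^6 = 103.8554/(1+0.121)^6 = 52.3354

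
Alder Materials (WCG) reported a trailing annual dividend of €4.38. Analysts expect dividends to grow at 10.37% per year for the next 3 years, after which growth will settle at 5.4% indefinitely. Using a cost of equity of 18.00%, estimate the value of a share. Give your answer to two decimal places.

€41.49

Two-stage DDM. Project D₁…D_3 at 0.1037, terminal growth 0.054, discount at r = 0.18.
D_1 = 4.8342
D_2 = 5.3355
D_3 = 5.8888
Terminal value at t=3: TV = D_4/(r−g) = 6.2068/(0.18−0.054) = 49.2603
P₀ = 4.8342/(1+0.18)^1 + 5.3355/(1+0.18)^2 + 5.8888/(1+0.18)^3 + 49.2603/(1+0.18)^3 = 41.4941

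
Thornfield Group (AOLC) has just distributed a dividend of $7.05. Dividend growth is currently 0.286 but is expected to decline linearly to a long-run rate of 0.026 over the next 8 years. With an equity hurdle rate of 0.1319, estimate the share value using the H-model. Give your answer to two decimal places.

H-model: P₀ = D₀[(1+g_L) + H(g_S−g_L)]/(r−g_L), with H = 8/2 = 4.
P₀ = 7.05 × [(1+0.026) + 4×(0.286−0.026)] / (0.1319−0.026)
   = 7.05 × 2.0660 / 0.1059 = 137.5382

$137.54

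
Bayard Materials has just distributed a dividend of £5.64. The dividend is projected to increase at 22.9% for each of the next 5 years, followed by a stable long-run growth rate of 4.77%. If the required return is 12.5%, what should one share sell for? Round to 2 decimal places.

Two-stage DDM. Project D₁…D_5 at 0.229, terminal growth 0.0477, discount at r = 0.125.
D_1 = 6.9316
D_2 = 8.5189
D_3 = 10.4697
D_4 = 12.8673
D_5 = 15.8139
Terminal value at t=5: TV = D_6/(r−g) = 16.5682/(0.125−0.0477) = 214.3364
P₀ = 6.9316/(1+0.125)^1 + 8.5189/(1+0.125)^2 + 10.4697/(1+0.125)^3 + 12.8673/(1+0.125)^4 + 15.8139/(1+0.125)^5 + 214.3364/(1+0.125)^5 = 155.9956

£156.00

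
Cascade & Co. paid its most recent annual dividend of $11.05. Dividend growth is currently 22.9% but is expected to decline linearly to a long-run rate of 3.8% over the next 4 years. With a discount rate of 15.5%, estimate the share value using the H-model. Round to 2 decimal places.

H-model: P₀ = D₀[(1+g_L) + H(g_S−g_L)]/(r−g_L), with H = 4/2 = 2.
P₀ = 11.05 × [(1+0.038) + 2×(0.229−0.038)] / (0.155−0.038)
   = 11.05 × 1.4200 / 0.117 = 134.1111

$134.11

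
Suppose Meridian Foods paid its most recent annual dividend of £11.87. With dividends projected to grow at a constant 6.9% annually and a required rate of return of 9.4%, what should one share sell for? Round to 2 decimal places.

Gordon growth model: P₀ = D₁/(r − g). D₁ = 11.87 × (1 + 0.069) = 12.6890.
P₀ = 12.6890 / (0.094 − 0.069) = 12.6890 / 0.025 = 507.5612

£507.56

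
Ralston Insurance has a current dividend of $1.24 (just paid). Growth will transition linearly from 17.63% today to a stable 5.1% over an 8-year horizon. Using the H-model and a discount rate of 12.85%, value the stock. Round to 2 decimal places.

$24.84

H-model: P₀ = D₀[(1+g_L) + H(g_S−g_L)]/(r−g_L), with H = 8/2 = 4.
P₀ = 1.24 × [(1+0.051) + 4×(0.1763−0.051)] / (0.1285−0.051)
   = 1.24 × 1.5522 / 0.0775 = 24.8352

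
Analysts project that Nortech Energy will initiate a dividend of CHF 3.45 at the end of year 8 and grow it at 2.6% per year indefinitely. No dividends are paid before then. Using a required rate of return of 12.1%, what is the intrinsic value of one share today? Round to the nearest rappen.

Deferred-dividend DDM. At t=7 the remaining stream is a growing perpetuity with first payment D_8 = 3.45.
V_7 = D_8/(r−g) = 3.45/(0.121−0.026) = 36.3158
P₀ = V_7/(1+r)^7 = 36.3158/(1+0.121)^7 = 16.3251

CHF 16.33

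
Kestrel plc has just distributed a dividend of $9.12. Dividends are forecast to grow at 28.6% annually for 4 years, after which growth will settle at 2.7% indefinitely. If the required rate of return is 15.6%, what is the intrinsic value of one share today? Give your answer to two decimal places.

Two-stage DDM. Project D₁…D_4 at 0.286, terminal growth 0.027, discount at r = 0.156.
D_1 = 11.7283
D_2 = 15.0826
D_3 = 19.3962
D_4 = 24.9436
Terminal value at t=4: TV = D_5/(r−g) = 25.6171/(0.156−0.027) = 198.5818
P₀ = 11.7283/(1+0.156)^1 + 15.0826/(1+0.156)^2 + 19.3962/(1+0.156)^3 + 24.9436/(1+0.156)^4 + 198.5818/(1+0.156)^4 = 159.1566

$159.16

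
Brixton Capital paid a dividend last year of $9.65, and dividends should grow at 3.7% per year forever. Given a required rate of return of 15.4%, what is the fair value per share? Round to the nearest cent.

Gordon growth model: P₀ = D₁/(r − g). D₁ = 9.65 × (1 + 0.037) = 10.0070.
P₀ = 10.0070 / (0.154 − 0.037) = 10.0070 / 0.117 = 85.5303

$85.53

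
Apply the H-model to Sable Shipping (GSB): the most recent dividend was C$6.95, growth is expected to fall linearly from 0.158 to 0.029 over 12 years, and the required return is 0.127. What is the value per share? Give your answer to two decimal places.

H-model: P₀ = D₀[(1+g_L) + H(g_S−g_L)]/(r−g_L), with H = 12/2 = 6.
P₀ = 6.95 × [(1+0.029) + 6×(0.158−0.029)] / (0.127−0.029)
   = 6.95 × 1.8030 / 0.098 = 127.8658

C$127.87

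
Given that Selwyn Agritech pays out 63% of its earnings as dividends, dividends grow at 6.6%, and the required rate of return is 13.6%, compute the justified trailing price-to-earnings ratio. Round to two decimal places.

Justified trailing P/E = b(1+g)/(r−g) = 0.63×(1+0.066)/(0.136−0.066) = 9.5940

9.59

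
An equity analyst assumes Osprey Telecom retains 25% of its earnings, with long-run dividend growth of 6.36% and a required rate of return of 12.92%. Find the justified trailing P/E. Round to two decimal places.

12.16

Payout ratio b = 1 − 0.25 = 0.75.
Justified trailing P/E = b(1+g)/(r−g) = 0.75×(1+0.0636)/(0.1292−0.0636) = 12.1601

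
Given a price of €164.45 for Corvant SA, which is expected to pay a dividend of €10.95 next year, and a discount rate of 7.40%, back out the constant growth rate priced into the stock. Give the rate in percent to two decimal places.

From P₀ = D₁/(r − g), the implied growth is g = r − D₁/P₀.
g = 0.074 − 10.95/164.45 = 0.074 − 0.06659 = 0.00741

0.74%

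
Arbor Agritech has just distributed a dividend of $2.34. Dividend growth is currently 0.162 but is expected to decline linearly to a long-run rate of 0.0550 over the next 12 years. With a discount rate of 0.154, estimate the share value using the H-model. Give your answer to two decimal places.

$40.11

H-model: P₀ = D₀[(1+g_L) + H(g_S−g_L)]/(r−g_L), with H = 12/2 = 6.
P₀ = 2.34 × [(1+0.055) + 6×(0.162−0.055)] / (0.154−0.055)
   = 2.34 × 1.6970 / 0.099 = 40.1109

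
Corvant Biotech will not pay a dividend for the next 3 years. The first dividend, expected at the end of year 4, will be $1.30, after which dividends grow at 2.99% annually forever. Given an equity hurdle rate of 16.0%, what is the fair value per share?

$6.40

Deferred-dividend DDM. At t=3 the remaining stream is a growing perpetuity with first payment D_4 = 1.30.
V_3 = D_4/(r−g) = 1.30/(0.16−0.0299) = 9.9923
P₀ = V_3/(1+r)^3 = 9.9923/(1+0.16)^3 = 6.4017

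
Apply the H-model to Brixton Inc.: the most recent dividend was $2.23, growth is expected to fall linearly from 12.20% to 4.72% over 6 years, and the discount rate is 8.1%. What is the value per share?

$83.90

H-model: P₀ = D₀[(1+g_L) + H(g_S−g_L)]/(r−g_L), with H = 6/2 = 3.
P₀ = 2.23 × [(1+0.0472) + 3×(0.122−0.0472)] / (0.081−0.0472)
   = 2.23 × 1.2716 / 0.0338 = 83.8955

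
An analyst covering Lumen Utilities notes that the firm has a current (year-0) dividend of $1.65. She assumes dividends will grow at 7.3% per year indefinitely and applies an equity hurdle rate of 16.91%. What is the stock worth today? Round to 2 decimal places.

Gordon growth model: P₀ = D₁/(r − g). D₁ = 1.65 × (1 + 0.073) = 1.7704.
P₀ = 1.7704 / (0.1691 − 0.073) = 1.7704 / 0.0961 = 18.4230

$18.42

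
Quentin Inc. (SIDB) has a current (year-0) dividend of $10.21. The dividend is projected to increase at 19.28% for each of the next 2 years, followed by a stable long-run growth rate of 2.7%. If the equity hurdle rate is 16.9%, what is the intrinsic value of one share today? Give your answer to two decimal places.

$97.93

Two-stage DDM. Project D₁…D_2 at 0.1928, terminal growth 0.027, discount at r = 0.169.
D_1 = 12.1785
D_2 = 14.5265
Terminal value at t=2: TV = D_3/(r−g) = 14.9187/(0.169−0.027) = 105.0614
P₀ = 12.1785/(1+0.169)^1 + 14.5265/(1+0.169)^2 + 105.0614/(1+0.169)^2 = 97.9280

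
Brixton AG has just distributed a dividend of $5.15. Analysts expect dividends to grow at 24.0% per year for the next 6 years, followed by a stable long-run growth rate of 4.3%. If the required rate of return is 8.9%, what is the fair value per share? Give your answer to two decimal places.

$304.39

Two-stage DDM. Project D₁…D_6 at 0.24, terminal growth 0.043, discount at r = 0.089.
D_1 = 6.3860
D_2 = 7.9186
D_3 = 9.8191
D_4 = 12.1757
D_5 = 15.0979
D_6 = 18.7214
Terminal value at t=6: TV = D_7/(r−g) = 19.5264/(0.089−0.043) = 424.4864
P₀ = 6.3860/(1+0.089)^1 + 7.9186/(1+0.089)^2 + 9.8191/(1+0.089)^3 + 12.1757/(1+0.089)^4 + 15.0979/(1+0.089)^5 + 18.7214/(1+0.089)^6 + 424.4864/(1+0.089)^6 = 304.3891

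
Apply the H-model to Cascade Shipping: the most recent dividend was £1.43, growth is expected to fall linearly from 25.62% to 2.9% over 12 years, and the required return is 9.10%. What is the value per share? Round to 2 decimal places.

H-model: P₀ = D₀[(1+g_L) + H(g_S−g_L)]/(r−g_L), with H = 12/2 = 6.
P₀ = 1.43 × [(1+0.029) + 6×(0.2562−0.029)] / (0.091−0.029)
   = 1.43 × 2.3922 / 0.062 = 55.1749

£55.17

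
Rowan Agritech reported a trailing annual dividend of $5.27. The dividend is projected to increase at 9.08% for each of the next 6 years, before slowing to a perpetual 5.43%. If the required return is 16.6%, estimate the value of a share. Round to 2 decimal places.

$58.54

Two-stage DDM. Project D₁…D_6 at 0.0908, terminal growth 0.0543, discount at r = 0.166.
D_1 = 5.7485
D_2 = 6.2705
D_3 = 6.8398
D_4 = 7.4609
D_5 = 8.1383
D_6 = 8.8773
Terminal value at t=6: TV = D_7/(r−g) = 9.3593/(0.166−0.0543) = 83.7900
P₀ = 5.7485/(1+0.166)^1 + 6.2705/(1+0.166)^2 + 6.8398/(1+0.166)^3 + 7.4609/(1+0.166)^4 + 8.1383/(1+0.166)^5 + 8.8773/(1+0.166)^6 + 83.7900/(1+0.166)^6 = 58.5448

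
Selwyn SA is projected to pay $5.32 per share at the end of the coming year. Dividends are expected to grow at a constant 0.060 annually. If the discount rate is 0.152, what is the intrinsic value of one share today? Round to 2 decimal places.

Gordon growth model: P₀ = D₁/(r − g), with D₁ = 5.32 given directly.
P₀ = 5.3200 / (0.152 − 0.06) = 5.3200 / 0.092 = 57.8261

$57.83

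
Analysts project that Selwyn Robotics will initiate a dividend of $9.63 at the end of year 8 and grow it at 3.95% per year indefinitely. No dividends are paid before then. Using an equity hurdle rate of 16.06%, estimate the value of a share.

$28.04

Deferred-dividend DDM. At t=7 the remaining stream is a growing perpetuity with first payment D_8 = 9.63.
V_7 = D_8/(r−g) = 9.63/(0.1606−0.0395) = 79.5211
P₀ = V_7/(1+r)^7 = 79.5211/(1+0.1606)^7 = 28.0352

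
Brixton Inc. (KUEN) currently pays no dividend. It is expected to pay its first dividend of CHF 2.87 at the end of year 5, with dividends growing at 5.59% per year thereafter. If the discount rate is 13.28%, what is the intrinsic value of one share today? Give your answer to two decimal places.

CHF 22.66

Deferred-dividend DDM. At t=4 the remaining stream is a growing perpetuity with first payment D_5 = 2.87.
V_4 = D_5/(r−g) = 2.87/(0.1328−0.0559) = 37.3212
P₀ = V_4/(1+r)^4 = 37.3212/(1+0.1328)^4 = 22.6643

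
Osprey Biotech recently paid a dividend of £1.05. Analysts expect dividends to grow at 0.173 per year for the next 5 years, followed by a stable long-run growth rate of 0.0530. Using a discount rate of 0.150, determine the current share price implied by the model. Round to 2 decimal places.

Two-stage DDM. Project D₁…D_5 at 0.173, terminal growth 0.053, discount at r = 0.15.
D_1 = 1.2317
D_2 = 1.4447
D_3 = 1.6947
D_4 = 1.9878
D_5 = 2.3317
Terminal value at t=5: TV = D_6/(r−g) = 2.4553/(0.15−0.053) = 25.3126
P₀ = 1.2317/(1+0.15)^1 + 1.4447/(1+0.15)^2 + 1.6947/(1+0.15)^3 + 1.9878/(1+0.15)^4 + 2.3317/(1+0.15)^5 + 25.3126/(1+0.15)^5 = 18.1583

£18.16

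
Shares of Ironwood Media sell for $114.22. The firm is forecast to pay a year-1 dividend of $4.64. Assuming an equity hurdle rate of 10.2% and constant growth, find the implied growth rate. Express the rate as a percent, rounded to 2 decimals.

6.14%

From P₀ = D₁/(r − g), the implied growth is g = r − D₁/P₀.
g = 0.102 − 4.64/114.22 = 0.102 − 0.04062 = 0.06138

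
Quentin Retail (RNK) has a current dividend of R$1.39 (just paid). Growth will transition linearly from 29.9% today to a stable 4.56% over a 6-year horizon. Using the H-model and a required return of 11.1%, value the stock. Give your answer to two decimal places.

H-model: P₀ = D₀[(1+g_L) + H(g_S−g_L)]/(r−g_L), with H = 6/2 = 3.
P₀ = 1.39 × [(1+0.0456) + 3×(0.299−0.0456)] / (0.111−0.0456)
   = 1.39 × 1.8058 / 0.0654 = 38.3802

R$38.38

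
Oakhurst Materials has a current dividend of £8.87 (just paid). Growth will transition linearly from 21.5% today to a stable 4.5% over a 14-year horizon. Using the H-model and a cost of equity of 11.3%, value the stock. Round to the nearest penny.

£291.54

H-model: P₀ = D₀[(1+g_L) + H(g_S−g_L)]/(r−g_L), with H = 14/2 = 7.
P₀ = 8.87 × [(1+0.045) + 7×(0.215−0.045)] / (0.113−0.045)
   = 8.87 × 2.2350 / 0.068 = 291.5360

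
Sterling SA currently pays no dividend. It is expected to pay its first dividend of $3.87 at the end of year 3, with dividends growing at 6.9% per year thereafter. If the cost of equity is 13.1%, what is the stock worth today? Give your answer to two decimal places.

Deferred-dividend DDM. At t=2 the remaining stream is a growing perpetuity with first payment D_3 = 3.87.
V_2 = D_3/(r−g) = 3.87/(0.131−0.069) = 62.4194
P₀ = V_2/(1+r)^2 = 62.4194/(1+0.131)^2 = 48.7971

$48.80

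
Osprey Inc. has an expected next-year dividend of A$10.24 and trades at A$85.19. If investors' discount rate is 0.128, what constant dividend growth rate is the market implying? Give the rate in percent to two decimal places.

0.78%

From P₀ = D₁/(r − g), the implied growth is g = r − D₁/P₀.
g = 0.128 − 10.24/85.19 = 0.128 − 0.12020 = 0.00780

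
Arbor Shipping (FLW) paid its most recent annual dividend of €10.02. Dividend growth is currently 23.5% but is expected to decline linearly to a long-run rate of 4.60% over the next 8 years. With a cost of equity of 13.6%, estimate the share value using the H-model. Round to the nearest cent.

H-model: P₀ = D₀[(1+g_L) + H(g_S−g_L)]/(r−g_L), with H = 8/2 = 4.
P₀ = 10.02 × [(1+0.046) + 4×(0.235−0.046)] / (0.136−0.046)
   = 10.02 × 1.8020 / 0.09 = 200.6227

€200.62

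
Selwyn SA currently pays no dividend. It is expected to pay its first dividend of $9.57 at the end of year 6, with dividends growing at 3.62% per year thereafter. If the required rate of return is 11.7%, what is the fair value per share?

$68.11

Deferred-dividend DDM. At t=5 the remaining stream is a growing perpetuity with first payment D_6 = 9.57.
V_5 = D_6/(r−g) = 9.57/(0.117−0.0362) = 118.4406
P₀ = V_5/(1+r)^5 = 118.4406/(1+0.117)^5 = 68.1137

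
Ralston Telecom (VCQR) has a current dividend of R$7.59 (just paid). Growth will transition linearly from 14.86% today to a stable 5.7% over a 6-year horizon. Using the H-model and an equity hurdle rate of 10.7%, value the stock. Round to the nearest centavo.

H-model: P₀ = D₀[(1+g_L) + H(g_S−g_L)]/(r−g_L), with H = 6/2 = 3.
P₀ = 7.59 × [(1+0.057) + 3×(0.1486−0.057)] / (0.107−0.057)
   = 7.59 × 1.3318 / 0.05 = 202.1672

R$202.17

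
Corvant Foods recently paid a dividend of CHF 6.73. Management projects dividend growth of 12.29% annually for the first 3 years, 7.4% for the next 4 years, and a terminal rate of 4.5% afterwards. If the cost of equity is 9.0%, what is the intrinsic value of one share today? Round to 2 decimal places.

CHF 210.86

Three-stage DDM. Project D₁…D_7; terminal Gordon value at t=7 with g = 0.045; discount at r = 0.09.
D_1 = 7.5571
D_2 = 8.4859
D_3 = 9.5288
D_4 = 10.2339
D_5 = 10.9912
D_6 = 11.8046
D_7 = 12.6781
TV_7 = 13.2487/(0.09−0.045) = 294.4145
P₀ = Σ Dₜ/(1+r)ᵗ + TV_7/(1+r)^7 = 210.8559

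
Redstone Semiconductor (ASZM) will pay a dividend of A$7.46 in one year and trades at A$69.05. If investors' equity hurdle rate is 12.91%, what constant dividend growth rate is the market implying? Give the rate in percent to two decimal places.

2.11%

From P₀ = D₁/(r − g), the implied growth is g = r − D₁/P₀.
g = 0.1291 − 7.46/69.05 = 0.1291 − 0.10804 = 0.02106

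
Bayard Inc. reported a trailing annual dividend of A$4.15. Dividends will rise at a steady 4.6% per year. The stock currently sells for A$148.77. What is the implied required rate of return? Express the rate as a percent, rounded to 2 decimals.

7.52%

Rearranging the constant-growth DDM: r = D₁/P₀ + g.
D₁ = 4.15 × (1 + 0.046) = 4.3409.
r = 4.3409 / 148.77 + 0.046 = 0.02918 + 0.046 = 0.07518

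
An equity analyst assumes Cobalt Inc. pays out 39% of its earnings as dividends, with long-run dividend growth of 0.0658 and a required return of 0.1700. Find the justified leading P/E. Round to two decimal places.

3.74

Justified leading P/E = b/(r−g) = 0.39/(0.17−0.0658) = 3.7428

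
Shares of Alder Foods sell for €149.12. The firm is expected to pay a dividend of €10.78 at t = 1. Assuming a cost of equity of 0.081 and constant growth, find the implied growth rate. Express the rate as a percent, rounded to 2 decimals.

From P₀ = D₁/(r − g), the implied growth is g = r − D₁/P₀.
g = 0.081 − 10.78/149.12 = 0.081 − 0.07229 = 0.00871

0.87%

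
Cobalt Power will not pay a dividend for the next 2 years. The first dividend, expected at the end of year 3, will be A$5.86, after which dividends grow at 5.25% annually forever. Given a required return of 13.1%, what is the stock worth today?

Deferred-dividend DDM. At t=2 the remaining stream is a growing perpetuity with first payment D_3 = 5.86.
V_2 = D_3/(r−g) = 5.86/(0.131−0.0525) = 74.6497
P₀ = V_2/(1+r)^2 = 74.6497/(1+0.131)^2 = 58.3583

A$58.36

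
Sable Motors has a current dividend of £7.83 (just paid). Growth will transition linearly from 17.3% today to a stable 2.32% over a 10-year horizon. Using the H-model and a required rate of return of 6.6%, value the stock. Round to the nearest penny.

£324.21

H-model: P₀ = D₀[(1+g_L) + H(g_S−g_L)]/(r−g_L), with H = 10/2 = 5.
P₀ = 7.83 × [(1+0.0232) + 5×(0.173−0.0232)] / (0.066−0.0232)
   = 7.83 × 1.7722 / 0.0428 = 324.2132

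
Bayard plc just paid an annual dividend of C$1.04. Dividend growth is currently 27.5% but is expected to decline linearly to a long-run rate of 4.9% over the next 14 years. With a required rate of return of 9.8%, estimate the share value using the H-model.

C$55.84

H-model: P₀ = D₀[(1+g_L) + H(g_S−g_L)]/(r−g_L), with H = 14/2 = 7.
P₀ = 1.04 × [(1+0.049) + 7×(0.275−0.049)] / (0.098−0.049)
   = 1.04 × 2.6310 / 0.049 = 55.8416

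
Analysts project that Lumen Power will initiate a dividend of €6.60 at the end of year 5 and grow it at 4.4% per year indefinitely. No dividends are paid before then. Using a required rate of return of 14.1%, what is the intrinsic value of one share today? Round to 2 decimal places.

Deferred-dividend DDM. At t=4 the remaining stream is a growing perpetuity with first payment D_5 = 6.60.
V_4 = D_5/(r−g) = 6.60/(0.141−0.044) = 68.0412
P₀ = V_4/(1+r)^4 = 68.0412/(1+0.141)^4 = 40.1448

€40.14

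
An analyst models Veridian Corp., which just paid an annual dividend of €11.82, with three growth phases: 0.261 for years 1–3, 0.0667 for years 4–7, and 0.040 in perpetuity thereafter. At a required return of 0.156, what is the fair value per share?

€192.42

Three-stage DDM. Project D₁…D_7; terminal Gordon value at t=7 with g = 0.04; discount at r = 0.156.
D_1 = 14.9050
D_2 = 18.7952
D_3 = 23.7008
D_4 = 25.2816
D_5 = 26.9679
D_6 = 28.7667
D_7 = 30.6854
TV_7 = 31.9128/(0.156−0.04) = 275.1106
P₀ = Σ Dₜ/(1+r)ᵗ + TV_7/(1+r)^7 = 192.4232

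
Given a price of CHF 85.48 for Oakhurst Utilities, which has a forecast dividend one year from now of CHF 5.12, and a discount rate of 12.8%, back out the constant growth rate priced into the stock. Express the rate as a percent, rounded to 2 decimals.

From P₀ = D₁/(r − g), the implied growth is g = r − D₁/P₀.
g = 0.128 − 5.12/85.48 = 0.128 − 0.05990 = 0.06810

6.81%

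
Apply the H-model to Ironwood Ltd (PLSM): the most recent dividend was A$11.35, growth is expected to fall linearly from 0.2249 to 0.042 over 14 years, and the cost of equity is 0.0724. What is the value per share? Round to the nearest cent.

A$867.04

H-model: P₀ = D₀[(1+g_L) + H(g_S−g_L)]/(r−g_L), with H = 14/2 = 7.
P₀ = 11.35 × [(1+0.042) + 7×(0.2249−0.042)] / (0.0724−0.042)
   = 11.35 × 2.3223 / 0.0304 = 867.0429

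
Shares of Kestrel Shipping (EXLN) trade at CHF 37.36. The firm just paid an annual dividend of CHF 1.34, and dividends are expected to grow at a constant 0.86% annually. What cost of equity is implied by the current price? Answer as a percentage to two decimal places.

Rearranging the constant-growth DDM: r = D₁/P₀ + g.
D₁ = 1.34 × (1 + 0.0086) = 1.3515.
r = 1.3515 / 37.36 + 0.0086 = 0.03618 + 0.0086 = 0.04478

4.48%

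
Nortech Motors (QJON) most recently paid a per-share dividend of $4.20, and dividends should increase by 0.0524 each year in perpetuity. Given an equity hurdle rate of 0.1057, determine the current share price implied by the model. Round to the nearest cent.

Gordon growth model: P₀ = D₁/(r − g). D₁ = 4.20 × (1 + 0.0524) = 4.4201.
P₀ = 4.4201 / (0.1057 − 0.0524) = 4.4201 / 0.0533 = 82.9283

$82.93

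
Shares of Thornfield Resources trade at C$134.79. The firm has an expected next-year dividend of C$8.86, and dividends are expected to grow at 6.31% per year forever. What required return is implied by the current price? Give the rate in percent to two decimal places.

12.88%

Rearranging the constant-growth DDM: r = D₁/P₀ + g.
r = 8.8600 / 134.79 + 0.0631 = 0.06573 + 0.0631 = 0.12883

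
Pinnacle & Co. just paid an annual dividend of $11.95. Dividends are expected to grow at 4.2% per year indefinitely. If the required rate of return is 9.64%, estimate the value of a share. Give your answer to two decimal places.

Gordon growth model: P₀ = D₁/(r − g). D₁ = 11.95 × (1 + 0.042) = 12.4519.
P₀ = 12.4519 / (0.0964 − 0.042) = 12.4519 / 0.0544 = 228.8952

$228.90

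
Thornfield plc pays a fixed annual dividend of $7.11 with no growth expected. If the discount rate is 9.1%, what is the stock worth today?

$78.13

Zero-growth DDM (perpetuity): P₀ = D/r = 7.11 / 0.091 = 78.1319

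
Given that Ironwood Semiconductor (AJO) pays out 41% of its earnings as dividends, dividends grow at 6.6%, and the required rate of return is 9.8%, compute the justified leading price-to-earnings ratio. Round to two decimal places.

Justified leading P/E = b/(r−g) = 0.41/(0.098−0.066) = 12.8125

12.81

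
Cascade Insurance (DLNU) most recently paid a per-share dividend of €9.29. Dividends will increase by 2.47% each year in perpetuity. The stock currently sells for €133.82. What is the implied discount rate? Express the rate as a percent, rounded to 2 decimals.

9.58%

Rearranging the constant-growth DDM: r = D₁/P₀ + g.
D₁ = 9.29 × (1 + 0.0247) = 9.5195.
r = 9.5195 / 133.82 + 0.0247 = 0.07114 + 0.0247 = 0.09584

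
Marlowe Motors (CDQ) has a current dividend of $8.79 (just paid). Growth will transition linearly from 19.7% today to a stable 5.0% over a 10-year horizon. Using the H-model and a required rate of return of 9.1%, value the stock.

H-model: P₀ = D₀[(1+g_L) + H(g_S−g_L)]/(r−g_L), with H = 10/2 = 5.
P₀ = 8.79 × [(1+0.05) + 5×(0.197−0.05)] / (0.091−0.05)
   = 8.79 × 1.7850 / 0.041 = 382.6866

$382.69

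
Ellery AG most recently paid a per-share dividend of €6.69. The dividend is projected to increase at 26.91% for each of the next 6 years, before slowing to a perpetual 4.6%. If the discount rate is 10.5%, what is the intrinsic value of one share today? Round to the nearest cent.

Two-stage DDM. Project D₁…D_6 at 0.2691, terminal growth 0.046, discount at r = 0.105.
D_1 = 8.4903
D_2 = 10.7750
D_3 = 13.6746
D_4 = 17.3544
D_5 = 22.0245
D_6 = 27.9512
Terminal value at t=6: TV = D_7/(r−g) = 29.2370/(0.105−0.046) = 495.5424
P₀ = 8.4903/(1+0.105)^1 + 10.7750/(1+0.105)^2 + 13.6746/(1+0.105)^3 + 17.3544/(1+0.105)^4 + 22.0245/(1+0.105)^5 + 27.9512/(1+0.105)^6 + 495.5424/(1+0.105)^6 = 339.2184

€339.22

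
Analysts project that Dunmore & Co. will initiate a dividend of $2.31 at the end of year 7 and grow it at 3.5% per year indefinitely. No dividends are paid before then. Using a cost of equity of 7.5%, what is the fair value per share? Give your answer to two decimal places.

Deferred-dividend DDM. At t=6 the remaining stream is a growing perpetuity with first payment D_7 = 2.31.
V_6 = D_7/(r−g) = 2.31/(0.075−0.035) = 57.7500
P₀ = V_6/(1+r)^6 = 57.7500/(1+0.075)^6 = 37.4198

$37.42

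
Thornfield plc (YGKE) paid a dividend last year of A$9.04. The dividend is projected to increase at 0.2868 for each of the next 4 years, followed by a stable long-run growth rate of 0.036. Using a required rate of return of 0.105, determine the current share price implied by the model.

Two-stage DDM. Project D₁…D_4 at 0.2868, terminal growth 0.036, discount at r = 0.105.
D_1 = 11.6327
D_2 = 14.9689
D_3 = 19.2620
D_4 = 24.7864
Terminal value at t=4: TV = D_5/(r−g) = 25.6787/(0.105−0.036) = 372.1545
P₀ = 11.6327/(1+0.105)^1 + 14.9689/(1+0.105)^2 + 19.2620/(1+0.105)^3 + 24.7864/(1+0.105)^4 + 372.1545/(1+0.105)^4 = 303.3050

A$303.30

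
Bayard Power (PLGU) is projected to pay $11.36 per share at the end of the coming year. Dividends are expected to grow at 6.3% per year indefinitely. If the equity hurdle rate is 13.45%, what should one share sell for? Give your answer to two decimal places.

Gordon growth model: P₀ = D₁/(r − g), with D₁ = 11.36 given directly.
P₀ = 11.3600 / (0.1345 − 0.063) = 11.3600 / 0.0715 = 158.8811

$158.88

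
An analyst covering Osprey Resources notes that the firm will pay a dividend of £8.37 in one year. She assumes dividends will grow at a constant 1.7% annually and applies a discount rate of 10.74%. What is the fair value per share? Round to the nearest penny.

Gordon growth model: P₀ = D₁/(r − g), with D₁ = 8.37 given directly.
P₀ = 8.3700 / (0.1074 − 0.017) = 8.3700 / 0.0904 = 92.5885

£92.59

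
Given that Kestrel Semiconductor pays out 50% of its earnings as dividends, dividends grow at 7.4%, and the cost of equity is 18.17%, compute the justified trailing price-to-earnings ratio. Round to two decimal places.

4.99

Justified trailing P/E = b(1+g)/(r−g) = 0.50×(1+0.074)/(0.1817−0.074) = 4.9861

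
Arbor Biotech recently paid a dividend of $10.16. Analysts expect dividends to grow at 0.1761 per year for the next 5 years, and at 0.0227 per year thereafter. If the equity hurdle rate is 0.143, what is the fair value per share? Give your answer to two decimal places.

$155.01

Two-stage DDM. Project D₁…D_5 at 0.1761, terminal growth 0.0227, discount at r = 0.143.
D_1 = 11.9492
D_2 = 14.0534
D_3 = 16.5282
D_4 = 19.4389
D_5 = 22.8620
Terminal value at t=5: TV = D_6/(r−g) = 23.3810/(0.143−0.0227) = 194.3558
P₀ = 11.9492/(1+0.143)^1 + 14.0534/(1+0.143)^2 + 16.5282/(1+0.143)^3 + 19.4389/(1+0.143)^4 + 22.8620/(1+0.143)^5 + 194.3558/(1+0.143)^5 = 155.0120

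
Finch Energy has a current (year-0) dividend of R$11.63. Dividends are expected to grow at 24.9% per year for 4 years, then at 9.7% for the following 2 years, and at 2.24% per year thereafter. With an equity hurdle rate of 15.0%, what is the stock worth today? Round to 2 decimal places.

Three-stage DDM. Project D₁…D_6; terminal Gordon value at t=6 with g = 0.0224; discount at r = 0.15.
D_1 = 14.5259
D_2 = 18.1428
D_3 = 22.6604
D_4 = 28.3028
D_5 = 31.0482
D_6 = 34.0598
TV_6 = 34.8228/(0.15−0.0224) = 272.9059
P₀ = Σ Dₜ/(1+r)ᵗ + TV_6/(1+r)^6 = 205.5777

R$205.58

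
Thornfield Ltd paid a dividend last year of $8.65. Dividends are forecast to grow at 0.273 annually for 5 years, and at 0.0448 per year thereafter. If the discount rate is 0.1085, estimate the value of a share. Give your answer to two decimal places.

Two-stage DDM. Project D₁…D_5 at 0.273, terminal growth 0.0448, discount at r = 0.1085.
D_1 = 11.0115
D_2 = 14.0176
D_3 = 17.8444
D_4 = 22.7159
D_5 = 28.9173
Terminal value at t=5: TV = D_6/(r−g) = 30.2128/(0.1085−0.0448) = 474.2986
P₀ = 11.0115/(1+0.1085)^1 + 14.0176/(1+0.1085)^2 + 17.8444/(1+0.1085)^3 + 22.7159/(1+0.1085)^4 + 28.9173/(1+0.1085)^5 + 474.2986/(1+0.1085)^5 = 350.1471

$350.15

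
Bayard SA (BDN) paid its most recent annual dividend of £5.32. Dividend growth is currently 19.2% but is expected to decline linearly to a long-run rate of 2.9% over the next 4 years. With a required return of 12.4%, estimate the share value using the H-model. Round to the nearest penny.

£75.88

H-model: P₀ = D₀[(1+g_L) + H(g_S−g_L)]/(r−g_L), with H = 4/2 = 2.
P₀ = 5.32 × [(1+0.029) + 2×(0.192−0.029)] / (0.124−0.029)
   = 5.32 × 1.3550 / 0.095 = 75.8800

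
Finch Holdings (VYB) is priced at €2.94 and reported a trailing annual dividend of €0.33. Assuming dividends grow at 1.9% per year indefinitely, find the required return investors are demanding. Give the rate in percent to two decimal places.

13.34%

Rearranging the constant-growth DDM: r = D₁/P₀ + g.
D₁ = 0.33 × (1 + 0.019) = 0.3363.
r = 0.3363 / 2.94 + 0.019 = 0.11438 + 0.019 = 0.13338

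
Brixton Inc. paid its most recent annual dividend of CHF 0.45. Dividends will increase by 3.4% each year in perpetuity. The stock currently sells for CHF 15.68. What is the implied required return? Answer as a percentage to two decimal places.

Rearranging the constant-growth DDM: r = D₁/P₀ + g.
D₁ = 0.45 × (1 + 0.034) = 0.4653.
r = 0.4653 / 15.68 + 0.034 = 0.02967 + 0.034 = 0.06367

6.37%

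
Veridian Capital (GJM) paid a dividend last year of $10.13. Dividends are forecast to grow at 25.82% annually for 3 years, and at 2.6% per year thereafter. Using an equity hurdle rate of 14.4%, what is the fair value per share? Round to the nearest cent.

Two-stage DDM. Project D₁…D_3 at 0.2582, terminal growth 0.026, discount at r = 0.144.
D_1 = 12.7456
D_2 = 16.0365
D_3 = 20.1771
Terminal value at t=3: TV = D_4/(r−g) = 20.7017/(0.144−0.026) = 175.4381
P₀ = 12.7456/(1+0.144)^1 + 16.0365/(1+0.144)^2 + 20.1771/(1+0.144)^3 + 175.4381/(1+0.144)^3 = 154.0492

$154.05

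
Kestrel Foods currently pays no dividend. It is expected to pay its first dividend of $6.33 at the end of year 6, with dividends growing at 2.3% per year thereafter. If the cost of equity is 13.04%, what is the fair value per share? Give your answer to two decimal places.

$31.93

Deferred-dividend DDM. At t=5 the remaining stream is a growing perpetuity with first payment D_6 = 6.33.
V_5 = D_6/(r−g) = 6.33/(0.1304−0.023) = 58.9385
P₀ = V_5/(1+r)^5 = 58.9385/(1+0.1304)^5 = 31.9329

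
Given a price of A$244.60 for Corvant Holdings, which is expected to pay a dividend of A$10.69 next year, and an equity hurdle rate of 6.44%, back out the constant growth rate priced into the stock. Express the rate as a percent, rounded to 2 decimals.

2.07%

From P₀ = D₁/(r − g), the implied growth is g = r − D₁/P₀.
g = 0.0644 − 10.69/244.60 = 0.0644 − 0.04370 = 0.02070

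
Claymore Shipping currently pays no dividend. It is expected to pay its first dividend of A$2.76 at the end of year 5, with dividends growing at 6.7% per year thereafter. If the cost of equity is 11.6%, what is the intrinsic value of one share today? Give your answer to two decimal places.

A$36.31

Deferred-dividend DDM. At t=4 the remaining stream is a growing perpetuity with first payment D_5 = 2.76.
V_4 = D_5/(r−g) = 2.76/(0.116−0.067) = 56.3265
P₀ = V_4/(1+r)^4 = 56.3265/(1+0.116)^4 = 36.3125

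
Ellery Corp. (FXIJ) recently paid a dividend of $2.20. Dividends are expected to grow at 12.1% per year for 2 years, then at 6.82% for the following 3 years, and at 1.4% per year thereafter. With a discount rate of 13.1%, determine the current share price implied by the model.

Three-stage DDM. Project D₁…D_5; terminal Gordon value at t=5 with g = 0.014; discount at r = 0.131.
D_1 = 2.4662
D_2 = 2.7646
D_3 = 2.9532
D_4 = 3.1546
D_5 = 3.3697
TV_5 = 3.4169/(0.131−0.014) = 29.2041
P₀ = Σ Dₜ/(1+r)ᵗ + TV_5/(1+r)^5 = 25.9127

$25.91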